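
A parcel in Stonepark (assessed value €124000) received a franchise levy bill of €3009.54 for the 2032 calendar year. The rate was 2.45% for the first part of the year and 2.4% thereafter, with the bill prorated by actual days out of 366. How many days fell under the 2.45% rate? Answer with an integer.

Let d = days at the first rate; then 366 − d days at the second rate.
€124000 × [2.45%·d + 2.4%·(366−d)] / 366 = €3009.54
Solving gives d = 198, so the new rate took effect on 17 July 2032.

198 days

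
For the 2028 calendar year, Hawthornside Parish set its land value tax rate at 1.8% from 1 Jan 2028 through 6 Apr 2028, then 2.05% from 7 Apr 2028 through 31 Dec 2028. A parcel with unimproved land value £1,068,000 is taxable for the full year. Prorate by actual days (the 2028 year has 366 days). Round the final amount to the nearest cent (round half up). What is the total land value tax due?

1 Jan – 6 Apr 2028: 97 days at 1.8% → £1,068,000 × 1.8% × 97/366 = £5,094.8852
7 Apr – 31 Dec 2028: 269 days at 2.05% → £1,068,000 × 2.05% × 269/366 = £16,091.4918
Total = £21,186.3770

£21,186.38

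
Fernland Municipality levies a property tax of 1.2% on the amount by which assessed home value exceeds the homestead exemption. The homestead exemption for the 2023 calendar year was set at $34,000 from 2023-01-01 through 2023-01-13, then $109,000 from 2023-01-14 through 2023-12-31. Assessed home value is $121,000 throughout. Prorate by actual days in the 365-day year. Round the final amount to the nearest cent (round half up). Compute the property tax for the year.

$176.05

2023-01-01 to 2023-01-13: 13 days, exemption $34,000 → ($121,000 − $34,000) × 1.2% × 13/365 = $37.1836
2023-01-14 to 2023-12-31: 352 days, exemption $109,000 → ($121,000 − $109,000) × 1.2% × 352/365 = $138.8712
Total = $176.0548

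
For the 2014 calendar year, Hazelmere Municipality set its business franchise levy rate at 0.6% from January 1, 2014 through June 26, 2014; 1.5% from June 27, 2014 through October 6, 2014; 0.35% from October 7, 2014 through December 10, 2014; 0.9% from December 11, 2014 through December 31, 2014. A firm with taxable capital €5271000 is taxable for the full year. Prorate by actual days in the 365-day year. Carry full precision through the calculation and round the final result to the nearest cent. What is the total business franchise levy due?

January 1 – June 26, 2014: 177 days at 0.6% → €5271000 × 0.6% × 177/365 = €15336.4438
June 27 – October 6, 2014: 102 days at 1.5% → €5271000 × 1.5% × 102/365 = €22094.8767
October 7 – December 10, 2014: 65 days at 0.35% → €5271000 × 0.35% × 65/365 = €3285.3493
December 11 – December 31, 2014: 21 days at 0.9% → €5271000 × 0.9% × 21/365 = €2729.3671
Total = €43446.0370

€43446.04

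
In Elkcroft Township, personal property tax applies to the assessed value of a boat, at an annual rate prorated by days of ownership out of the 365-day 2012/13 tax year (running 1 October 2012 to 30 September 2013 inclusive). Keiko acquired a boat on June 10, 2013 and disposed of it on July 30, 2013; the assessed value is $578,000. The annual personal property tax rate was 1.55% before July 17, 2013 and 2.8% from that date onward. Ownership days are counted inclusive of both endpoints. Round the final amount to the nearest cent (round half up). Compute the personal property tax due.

$1,528.93

June 10 – July 16, 2013: 37 days at 1.55% → $578,000 × 1.55% × 37/365 = $908.1726
July 17 – July 30, 2013: 14 days at 2.8% → $578,000 × 2.8% × 14/365 = $620.7562
Total = $1,528.9288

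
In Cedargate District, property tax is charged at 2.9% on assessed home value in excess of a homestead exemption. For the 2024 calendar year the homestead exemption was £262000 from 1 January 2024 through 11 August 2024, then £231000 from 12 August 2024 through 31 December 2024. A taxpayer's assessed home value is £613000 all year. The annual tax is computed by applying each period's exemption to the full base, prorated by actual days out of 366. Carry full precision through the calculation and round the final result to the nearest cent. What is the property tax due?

£10527.79

1 January – 11 August 2024: 224 days, exemption £262000 → (£613000 − £262000) × 2.9% × 224/366 = £6229.7705
12 August – 31 December 2024: 142 days, exemption £231000 → (£613000 − £231000) × 2.9% × 142/366 = £4298.0219
Total = £10527.7923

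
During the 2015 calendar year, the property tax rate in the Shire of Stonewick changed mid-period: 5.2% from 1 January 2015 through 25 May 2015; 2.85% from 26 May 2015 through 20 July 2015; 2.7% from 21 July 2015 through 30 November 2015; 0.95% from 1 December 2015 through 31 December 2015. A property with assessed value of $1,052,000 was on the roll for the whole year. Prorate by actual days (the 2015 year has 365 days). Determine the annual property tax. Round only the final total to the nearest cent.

1 January – 25 May 2015: 145 days at 5.2% → $1,052,000 × 5.2% × 145/365 = $21,731.7260
26 May – 20 July 2015: 56 days at 2.85% → $1,052,000 × 2.85% × 56/365 = $4,599.9781
21 July – 30 November 2015: 133 days at 2.7% → $1,052,000 × 2.7% × 133/365 = $10,349.9507
1 December – 31 December 2015: 31 days at 0.95% → $1,052,000 × 0.95% × 31/365 = $848.8055
Total = $37,530.4603

$37,530.46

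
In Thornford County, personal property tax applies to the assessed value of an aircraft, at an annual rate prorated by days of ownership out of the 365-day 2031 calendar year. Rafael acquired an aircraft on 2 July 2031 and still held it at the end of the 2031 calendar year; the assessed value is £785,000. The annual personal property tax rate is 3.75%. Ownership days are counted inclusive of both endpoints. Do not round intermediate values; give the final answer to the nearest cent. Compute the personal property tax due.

£14,759.08

Days held (2 July – 31 December 2031): 183 out of 365
Tax = £785,000 × 3.75% × 183/365 = £14,759.0753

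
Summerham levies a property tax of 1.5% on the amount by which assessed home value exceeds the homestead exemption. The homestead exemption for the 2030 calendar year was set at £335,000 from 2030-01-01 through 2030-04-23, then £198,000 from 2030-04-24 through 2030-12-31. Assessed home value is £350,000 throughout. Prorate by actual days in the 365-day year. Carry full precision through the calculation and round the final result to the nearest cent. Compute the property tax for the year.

2030-01-01 to 2030-04-23: 113 days, exemption £335,000 → (£350,000 − £335,000) × 1.5% × 113/365 = £69.6575
2030-04-24 to 2030-12-31: 252 days, exemption £198,000 → (£350,000 − £198,000) × 1.5% × 252/365 = £1,574.1370
Total = £1,643.7945

£1,643.79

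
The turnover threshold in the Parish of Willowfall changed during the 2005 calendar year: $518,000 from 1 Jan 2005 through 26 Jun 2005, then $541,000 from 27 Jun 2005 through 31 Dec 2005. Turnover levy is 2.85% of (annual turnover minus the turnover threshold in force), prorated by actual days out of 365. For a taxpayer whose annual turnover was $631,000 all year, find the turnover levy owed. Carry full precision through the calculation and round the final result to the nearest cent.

$2,882.87

1 Jan – 26 Jun 2005: 177 days, exemption $518,000 → ($631,000 − $518,000) × 2.85% × 177/365 = $1,561.7219
27 Jun – 31 Dec 2005: 188 days, exemption $541,000 → ($631,000 − $541,000) × 2.85% × 188/365 = $1,321.1507
Total = $2,882.8726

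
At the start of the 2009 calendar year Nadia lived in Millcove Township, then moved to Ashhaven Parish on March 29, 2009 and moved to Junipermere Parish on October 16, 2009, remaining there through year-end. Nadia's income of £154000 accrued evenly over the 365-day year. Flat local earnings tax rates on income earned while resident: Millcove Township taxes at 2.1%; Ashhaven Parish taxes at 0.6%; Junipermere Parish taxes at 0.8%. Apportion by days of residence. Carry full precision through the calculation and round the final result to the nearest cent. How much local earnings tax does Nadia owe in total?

£1539.58

Millcove Township, January 1 – March 28, 2009: 87 days → £154000 × 2.1% × 87/365 = £770.8438
Ashhaven Parish, March 29 – October 15, 2009: 201 days → £154000 × 0.6% × 201/365 = £508.8329
Junipermere Parish, October 16 – December 31, 2009: 77 days → £154000 × 0.8% × 77/365 = £259.9014
Total = £1539.5781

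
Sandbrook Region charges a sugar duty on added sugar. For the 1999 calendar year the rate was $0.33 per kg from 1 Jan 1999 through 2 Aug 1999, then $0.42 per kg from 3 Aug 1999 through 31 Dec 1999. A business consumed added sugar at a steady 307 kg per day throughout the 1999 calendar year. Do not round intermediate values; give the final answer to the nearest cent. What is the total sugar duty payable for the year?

$41,150.28

1 Jan – 2 Aug 1999: 214 days × 307 kg/day = 65,698 kg at $0.33/kg → $21,680.34
3 Aug – 31 Dec 1999: 151 days × 307 kg/day = 46,357 kg at $0.42/kg → $19,469.94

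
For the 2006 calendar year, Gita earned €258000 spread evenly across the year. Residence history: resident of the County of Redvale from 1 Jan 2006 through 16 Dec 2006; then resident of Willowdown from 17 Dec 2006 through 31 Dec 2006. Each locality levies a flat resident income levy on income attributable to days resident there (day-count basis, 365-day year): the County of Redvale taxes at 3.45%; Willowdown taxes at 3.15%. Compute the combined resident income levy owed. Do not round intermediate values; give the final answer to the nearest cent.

€8869.19

The County of Redvale, 1 Jan – 16 Dec 2006: 350 days → €258000 × 3.45% × 350/365 = €8535.2055
Willowdown, 17 Dec – 31 Dec 2006: 15 days → €258000 × 3.15% × 15/365 = €333.9863
Total = €8869.1918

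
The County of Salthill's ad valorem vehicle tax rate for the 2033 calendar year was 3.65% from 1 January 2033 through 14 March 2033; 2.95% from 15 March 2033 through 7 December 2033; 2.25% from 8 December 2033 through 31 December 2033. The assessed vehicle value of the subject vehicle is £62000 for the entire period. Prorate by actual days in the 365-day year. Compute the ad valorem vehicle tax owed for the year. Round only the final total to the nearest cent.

£1887.26

1 January – 14 March 2033: 73 days at 3.65% → £62000 × 3.65% × 73/365 = £452.6000
15 March – 7 December 2033: 268 days at 2.95% → £62000 × 2.95% × 268/365 = £1342.9370
8 December – 31 December 2033: 24 days at 2.25% → £62000 × 2.25% × 24/365 = £91.7260
Total = £1887.2630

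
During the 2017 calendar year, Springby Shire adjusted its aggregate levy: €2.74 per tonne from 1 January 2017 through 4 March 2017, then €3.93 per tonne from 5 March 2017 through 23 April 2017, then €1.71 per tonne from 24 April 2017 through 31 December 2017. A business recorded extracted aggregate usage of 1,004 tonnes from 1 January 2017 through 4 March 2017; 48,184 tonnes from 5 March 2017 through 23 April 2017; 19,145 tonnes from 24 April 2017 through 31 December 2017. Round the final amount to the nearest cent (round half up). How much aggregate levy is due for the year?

1 January – 4 March 2017: 1,004 tonnes at €2.74/tonne → €2,750.96
5 March – 23 April 2017: 48,184 tonnes at €3.93/tonne → €189,363.12
24 April – 31 December 2017: 19,145 tonnes at €1.71/tonne → €32,737.95

€224,852.03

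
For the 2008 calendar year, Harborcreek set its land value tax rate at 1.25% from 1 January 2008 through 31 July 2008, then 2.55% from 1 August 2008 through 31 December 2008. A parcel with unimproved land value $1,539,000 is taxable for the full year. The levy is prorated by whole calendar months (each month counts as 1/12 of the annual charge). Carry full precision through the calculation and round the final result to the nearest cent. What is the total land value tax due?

1 January – 31 July 2008: 7 months at 1.25% → $1,539,000 × 1.25% × 7/12 = $11,221.8750
1 August – 31 December 2008: 5 months at 2.55% → $1,539,000 × 2.55% × 5/12 = $16,351.8750
Total = $27,573.7500

$27,573.75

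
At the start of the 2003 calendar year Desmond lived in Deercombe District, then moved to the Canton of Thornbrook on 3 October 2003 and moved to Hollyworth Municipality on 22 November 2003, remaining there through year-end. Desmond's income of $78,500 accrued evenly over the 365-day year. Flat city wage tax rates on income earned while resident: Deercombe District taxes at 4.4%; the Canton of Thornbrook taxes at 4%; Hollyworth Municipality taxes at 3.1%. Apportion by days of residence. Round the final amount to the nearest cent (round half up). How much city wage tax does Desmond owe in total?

$3,299.15

Deercombe District, 1 January – 2 October 2003: 275 days → $78,500 × 4.4% × 275/365 = $2,602.3288
The Canton of Thornbrook, 3 October – 21 November 2003: 50 days → $78,500 × 4% × 50/365 = $430.1370
Hollyworth Municipality, 22 November – 31 December 2003: 40 days → $78,500 × 3.1% × 40/365 = $266.6849
Total = $3,299.1507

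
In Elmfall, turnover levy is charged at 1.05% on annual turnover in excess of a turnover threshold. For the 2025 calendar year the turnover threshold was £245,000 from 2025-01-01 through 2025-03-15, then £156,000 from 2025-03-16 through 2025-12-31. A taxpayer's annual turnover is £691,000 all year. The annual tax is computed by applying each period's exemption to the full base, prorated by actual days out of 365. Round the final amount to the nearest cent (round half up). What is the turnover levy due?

2025-01-01 to 2025-03-15: 74 days, exemption £245,000 → (£691,000 − £245,000) × 1.05% × 74/365 = £949.4301
2025-03-16 to 2025-12-31: 291 days, exemption £156,000 → (£691,000 − £156,000) × 1.05% × 291/365 = £4,478.6096
Total = £5,428.0397

£5,428.04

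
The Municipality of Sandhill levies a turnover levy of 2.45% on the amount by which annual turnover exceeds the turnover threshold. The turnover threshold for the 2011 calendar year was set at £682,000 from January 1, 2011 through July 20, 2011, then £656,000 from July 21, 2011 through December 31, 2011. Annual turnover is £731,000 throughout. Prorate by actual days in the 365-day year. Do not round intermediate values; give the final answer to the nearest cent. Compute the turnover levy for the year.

£1,486.71

January 1 – July 20, 2011: 201 days, exemption £682,000 → (£731,000 − £682,000) × 2.45% × 201/365 = £661.0973
July 21 – December 31, 2011: 164 days, exemption £656,000 → (£731,000 − £656,000) × 2.45% × 164/365 = £825.6164
Total = £1,486.7137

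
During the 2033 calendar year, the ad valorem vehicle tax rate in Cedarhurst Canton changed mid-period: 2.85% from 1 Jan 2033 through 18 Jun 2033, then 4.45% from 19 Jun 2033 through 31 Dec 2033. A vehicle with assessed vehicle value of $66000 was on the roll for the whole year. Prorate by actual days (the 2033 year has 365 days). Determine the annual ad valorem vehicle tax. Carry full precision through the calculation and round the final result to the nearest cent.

1 Jan – 18 Jun 2033: 169 days at 2.85% → $66000 × 2.85% × 169/365 = $870.9288
19 Jun – 31 Dec 2033: 196 days at 4.45% → $66000 × 4.45% × 196/365 = $1577.1288
Total = $2448.0575

$2448.06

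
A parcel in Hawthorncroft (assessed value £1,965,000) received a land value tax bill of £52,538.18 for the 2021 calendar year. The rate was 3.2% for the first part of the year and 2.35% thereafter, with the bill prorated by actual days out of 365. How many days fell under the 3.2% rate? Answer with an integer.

139 days

Let d = days at the first rate; then 365 − d days at the second rate.
£1,965,000 × [3.2%·d + 2.35%·(365−d)] / 365 = £52,538.18
Solving gives d = 139, so the new rate took effect on May 20, 2021.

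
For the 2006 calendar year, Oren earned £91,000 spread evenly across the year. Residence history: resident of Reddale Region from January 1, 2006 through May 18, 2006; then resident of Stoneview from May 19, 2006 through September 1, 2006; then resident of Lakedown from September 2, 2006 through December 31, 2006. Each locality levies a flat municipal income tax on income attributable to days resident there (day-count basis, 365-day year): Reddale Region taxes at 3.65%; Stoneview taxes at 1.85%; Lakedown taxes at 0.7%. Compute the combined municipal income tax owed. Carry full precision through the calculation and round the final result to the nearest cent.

Reddale Region, January 1 – May 18, 2006: 138 days → £91,000 × 3.65% × 138/365 = £1,255.8000
Stoneview, May 19 – September 1, 2006: 106 days → £91,000 × 1.85% × 106/365 = £488.9068
Lakedown, September 2 – December 31, 2006: 121 days → £91,000 × 0.7% × 121/365 = £211.1699
Total = £1,955.8767

£1,955.88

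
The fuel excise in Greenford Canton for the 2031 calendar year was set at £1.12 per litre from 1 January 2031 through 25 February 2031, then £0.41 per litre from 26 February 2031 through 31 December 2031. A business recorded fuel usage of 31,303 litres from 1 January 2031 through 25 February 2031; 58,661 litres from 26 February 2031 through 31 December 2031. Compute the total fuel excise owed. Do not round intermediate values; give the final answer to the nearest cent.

£59,110.37

1 January – 25 February 2031: 31,303 litres at £1.12/litre → £35,059.36
26 February – 31 December 2031: 58,661 litres at £0.41/litre → £24,051.01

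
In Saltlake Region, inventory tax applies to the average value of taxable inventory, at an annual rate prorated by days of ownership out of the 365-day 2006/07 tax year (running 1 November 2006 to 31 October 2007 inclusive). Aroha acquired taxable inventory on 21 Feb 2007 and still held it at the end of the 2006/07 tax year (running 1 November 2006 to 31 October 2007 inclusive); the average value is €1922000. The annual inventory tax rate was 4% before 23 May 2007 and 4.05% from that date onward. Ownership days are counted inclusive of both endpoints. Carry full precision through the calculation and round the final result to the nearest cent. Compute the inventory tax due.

21 Feb – 22 May 2007: 91 days at 4% → €1922000 × 4% × 91/365 = €19167.3425
23 May – 31 Oct 2007: 162 days at 4.05% → €1922000 × 4.05% × 162/365 = €34548.6082
Total = €53715.9507

€53715.95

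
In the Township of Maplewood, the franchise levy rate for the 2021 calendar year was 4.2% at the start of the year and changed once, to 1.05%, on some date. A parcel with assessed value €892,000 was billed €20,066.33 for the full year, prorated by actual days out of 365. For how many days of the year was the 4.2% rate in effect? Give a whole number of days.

Let d = days at the first rate; then 365 − d days at the second rate.
€892,000 × [4.2%·d + 1.05%·(365−d)] / 365 = €20,066.33
Solving gives d = 139, so the new rate took effect on 20 May 2021.

139 days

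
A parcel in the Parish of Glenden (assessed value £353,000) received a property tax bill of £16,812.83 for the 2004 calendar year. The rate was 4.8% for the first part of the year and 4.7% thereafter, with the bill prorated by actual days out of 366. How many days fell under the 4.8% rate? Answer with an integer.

Let d = days at the first rate; then 366 − d days at the second rate.
£353,000 × [4.8%·d + 4.7%·(366−d)] / 366 = £16,812.83
Solving gives d = 230, so the new rate took effect on 18 August 2004.

230 days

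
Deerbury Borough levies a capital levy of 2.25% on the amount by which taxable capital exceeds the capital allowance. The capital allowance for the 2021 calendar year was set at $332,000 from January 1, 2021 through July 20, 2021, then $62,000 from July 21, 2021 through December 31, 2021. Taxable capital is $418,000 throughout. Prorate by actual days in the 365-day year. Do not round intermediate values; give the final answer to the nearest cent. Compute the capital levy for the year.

$4,664.59

January 1 – July 20, 2021: 201 days, exemption $332,000 → ($418,000 − $332,000) × 2.25% × 201/365 = $1,065.5753
July 21 – December 31, 2021: 164 days, exemption $62,000 → ($418,000 − $62,000) × 2.25% × 164/365 = $3,599.0137
Total = $4,664.5890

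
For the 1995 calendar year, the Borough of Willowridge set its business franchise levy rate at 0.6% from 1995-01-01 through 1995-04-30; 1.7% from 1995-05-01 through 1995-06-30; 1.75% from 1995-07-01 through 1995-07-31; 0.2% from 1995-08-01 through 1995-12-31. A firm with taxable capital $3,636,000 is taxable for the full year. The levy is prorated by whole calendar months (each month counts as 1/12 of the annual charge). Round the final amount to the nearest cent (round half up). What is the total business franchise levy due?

$25,906.50

1995-01-01 to 1995-04-30: 4 months at 0.6% → $3,636,000 × 0.6% × 4/12 = $7,272.0000
1995-05-01 to 1995-06-30: 2 months at 1.7% → $3,636,000 × 1.7% × 2/12 = $10,302.0000
1995-07-01 to 1995-07-31: 1 month at 1.75% → $3,636,000 × 1.75% × 1/12 = $5,302.5000
1995-08-01 to 1995-12-31: 5 months at 0.2% → $3,636,000 × 0.2% × 5/12 = $3,030.0000
Total = $25,906.5000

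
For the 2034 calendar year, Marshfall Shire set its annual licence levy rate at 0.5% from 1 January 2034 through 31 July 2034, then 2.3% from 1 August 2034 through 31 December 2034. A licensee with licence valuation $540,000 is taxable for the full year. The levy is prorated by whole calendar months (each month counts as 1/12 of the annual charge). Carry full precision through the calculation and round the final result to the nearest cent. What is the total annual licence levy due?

1 January – 31 July 2034: 7 months at 0.5% → $540,000 × 0.5% × 7/12 = $1,575.0000
1 August – 31 December 2034: 5 months at 2.3% → $540,000 × 2.3% × 5/12 = $5,175.0000
Total = $6,750.0000

$6,750.00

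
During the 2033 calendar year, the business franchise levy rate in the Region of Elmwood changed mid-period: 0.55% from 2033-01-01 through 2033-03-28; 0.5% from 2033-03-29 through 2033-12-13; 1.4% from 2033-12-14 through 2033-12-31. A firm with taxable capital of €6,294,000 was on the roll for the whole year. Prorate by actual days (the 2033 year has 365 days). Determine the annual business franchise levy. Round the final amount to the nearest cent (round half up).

€35,013.61

2033-01-01 to 2033-03-28: 87 days at 0.55% → €6,294,000 × 0.55% × 87/365 = €8,251.1753
2033-03-29 to 2033-12-13: 260 days at 0.5% → €6,294,000 × 0.5% × 260/365 = €22,416.9863
2033-12-14 to 2033-12-31: 18 days at 1.4% → €6,294,000 × 1.4% × 18/365 = €4,345.4466
Total = €35,013.6082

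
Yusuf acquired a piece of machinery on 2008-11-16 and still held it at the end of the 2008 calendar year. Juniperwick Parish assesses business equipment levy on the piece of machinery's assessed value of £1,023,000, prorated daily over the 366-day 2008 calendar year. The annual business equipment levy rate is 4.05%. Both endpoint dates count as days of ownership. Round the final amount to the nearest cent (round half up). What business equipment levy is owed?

Days held (2008-11-16 to 2008-12-31): 46 out of 366
Tax = £1,023,000 × 4.05% × 46/366 = £5,207.2377

£5,207.24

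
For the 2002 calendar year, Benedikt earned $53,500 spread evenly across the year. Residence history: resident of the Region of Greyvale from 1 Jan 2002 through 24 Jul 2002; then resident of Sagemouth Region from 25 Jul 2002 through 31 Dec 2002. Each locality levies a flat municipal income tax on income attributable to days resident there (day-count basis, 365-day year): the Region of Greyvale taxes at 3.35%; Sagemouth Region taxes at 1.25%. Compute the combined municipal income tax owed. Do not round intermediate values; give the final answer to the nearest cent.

The Region of Greyvale, 1 Jan – 24 Jul 2002: 205 days → $53,500 × 3.35% × 205/365 = $1,006.6062
Sagemouth Region, 25 Jul – 31 Dec 2002: 160 days → $53,500 × 1.25% × 160/365 = $293.1507
Total = $1,299.7568

$1,299.76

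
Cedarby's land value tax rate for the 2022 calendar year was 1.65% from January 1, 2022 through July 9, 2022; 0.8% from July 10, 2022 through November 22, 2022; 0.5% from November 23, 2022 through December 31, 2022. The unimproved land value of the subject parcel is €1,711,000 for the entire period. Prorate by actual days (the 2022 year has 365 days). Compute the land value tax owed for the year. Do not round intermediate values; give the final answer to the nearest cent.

€20,710.13

January 1 – July 9, 2022: 190 days at 1.65% → €1,711,000 × 1.65% × 190/365 = €14,695.8493
July 10 – November 22, 2022: 136 days at 0.8% → €1,711,000 × 0.8% × 136/365 = €5,100.1863
November 23 – December 31, 2022: 39 days at 0.5% → €1,711,000 × 0.5% × 39/365 = €914.0959
Total = €20,710.1315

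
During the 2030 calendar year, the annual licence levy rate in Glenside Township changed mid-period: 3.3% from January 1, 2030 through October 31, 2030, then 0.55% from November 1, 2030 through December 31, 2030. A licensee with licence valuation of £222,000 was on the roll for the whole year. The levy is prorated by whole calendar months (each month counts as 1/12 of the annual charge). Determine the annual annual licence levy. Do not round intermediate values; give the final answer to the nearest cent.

£6,308.50

January 1 – October 31, 2030: 10 months at 3.3% → £222,000 × 3.3% × 10/12 = £6,105.0000
November 1 – December 31, 2030: 2 months at 0.55% → £222,000 × 0.55% × 2/12 = £203.5000
Total = £6,308.5000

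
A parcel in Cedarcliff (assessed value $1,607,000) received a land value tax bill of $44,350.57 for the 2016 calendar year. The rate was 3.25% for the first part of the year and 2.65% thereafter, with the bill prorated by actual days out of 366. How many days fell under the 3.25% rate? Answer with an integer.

67 days

Let d = days at the first rate; then 366 − d days at the second rate.
$1,607,000 × [3.25%·d + 2.65%·(366−d)] / 366 = $44,350.57
Solving gives d = 67, so the new rate took effect on 8 March 2016.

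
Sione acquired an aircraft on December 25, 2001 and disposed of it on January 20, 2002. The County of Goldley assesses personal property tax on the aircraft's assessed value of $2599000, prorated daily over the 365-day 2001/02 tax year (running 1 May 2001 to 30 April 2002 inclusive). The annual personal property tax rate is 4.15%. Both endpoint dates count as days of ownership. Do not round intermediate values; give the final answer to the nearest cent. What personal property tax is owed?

$7978.57

Days held (December 25, 2001 – January 20, 2002): 27 out of 365
Tax = $2599000 × 4.15% × 27/365 = $7978.5740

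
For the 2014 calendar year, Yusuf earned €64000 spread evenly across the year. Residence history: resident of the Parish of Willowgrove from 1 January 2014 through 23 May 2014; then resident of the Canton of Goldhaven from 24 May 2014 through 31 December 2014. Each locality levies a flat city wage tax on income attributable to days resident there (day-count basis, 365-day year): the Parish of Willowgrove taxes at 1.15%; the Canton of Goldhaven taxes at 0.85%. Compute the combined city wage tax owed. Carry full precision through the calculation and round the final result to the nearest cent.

€619.22

The Parish of Willowgrove, 1 January – 23 May 2014: 143 days → €64000 × 1.15% × 143/365 = €288.3507
The Canton of Goldhaven, 24 May – 31 December 2014: 222 days → €64000 × 0.85% × 222/365 = €330.8712
Total = €619.2219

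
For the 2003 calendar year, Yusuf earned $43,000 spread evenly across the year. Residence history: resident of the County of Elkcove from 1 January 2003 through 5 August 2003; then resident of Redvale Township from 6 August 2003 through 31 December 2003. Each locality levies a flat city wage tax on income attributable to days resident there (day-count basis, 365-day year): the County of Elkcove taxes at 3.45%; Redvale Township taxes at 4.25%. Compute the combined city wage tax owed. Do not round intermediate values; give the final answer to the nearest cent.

$1,622.98

The County of Elkcove, 1 January – 5 August 2003: 217 days → $43,000 × 3.45% × 217/365 = $881.9712
Redvale Township, 6 August – 31 December 2003: 148 days → $43,000 × 4.25% × 148/365 = $741.0137
Total = $1,622.9849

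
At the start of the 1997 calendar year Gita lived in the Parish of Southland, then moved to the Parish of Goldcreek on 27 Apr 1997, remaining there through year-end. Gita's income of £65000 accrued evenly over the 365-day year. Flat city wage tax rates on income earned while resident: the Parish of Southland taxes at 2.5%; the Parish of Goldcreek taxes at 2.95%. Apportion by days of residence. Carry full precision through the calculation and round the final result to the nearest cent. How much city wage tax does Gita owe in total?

£1824.54

The Parish of Southland, 1 Jan – 26 Apr 1997: 116 days → £65000 × 2.5% × 116/365 = £516.4384
The Parish of Goldcreek, 27 Apr – 31 Dec 1997: 249 days → £65000 × 2.95% × 249/365 = £1308.1027
Total = £1824.5411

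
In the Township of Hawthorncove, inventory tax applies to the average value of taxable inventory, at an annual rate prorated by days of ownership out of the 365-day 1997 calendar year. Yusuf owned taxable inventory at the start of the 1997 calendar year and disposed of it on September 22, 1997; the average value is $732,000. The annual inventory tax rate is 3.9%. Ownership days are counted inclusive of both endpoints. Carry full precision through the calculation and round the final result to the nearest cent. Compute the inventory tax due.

Days held (January 1 – September 22, 1997): 265 out of 365
Tax = $732,000 × 3.9% × 265/365 = $20,726.6301

$20,726.63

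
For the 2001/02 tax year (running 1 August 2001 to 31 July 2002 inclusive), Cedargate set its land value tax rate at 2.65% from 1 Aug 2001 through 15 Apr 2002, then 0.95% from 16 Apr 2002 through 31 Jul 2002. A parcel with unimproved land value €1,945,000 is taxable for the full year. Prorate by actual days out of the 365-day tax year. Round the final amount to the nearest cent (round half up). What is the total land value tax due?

€41,849.47

1 Aug 2001 – 15 Apr 2002: 258 days at 2.65% → €1,945,000 × 2.65% × 258/365 = €36,432.7808
16 Apr – 31 Jul 2002: 107 days at 0.95% → €1,945,000 × 0.95% × 107/365 = €5,416.6918
Total = €41,849.4726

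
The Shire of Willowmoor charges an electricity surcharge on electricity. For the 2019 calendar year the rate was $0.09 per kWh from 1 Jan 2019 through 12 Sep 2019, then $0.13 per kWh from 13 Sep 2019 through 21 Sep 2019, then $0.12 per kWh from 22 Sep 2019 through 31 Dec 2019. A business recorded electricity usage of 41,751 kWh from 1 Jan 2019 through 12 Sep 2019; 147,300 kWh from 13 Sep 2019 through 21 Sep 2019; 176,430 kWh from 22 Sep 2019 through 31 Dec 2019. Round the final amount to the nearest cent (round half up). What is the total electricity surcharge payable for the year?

1 Jan – 12 Sep 2019: 41,751 kWh at $0.09/kWh → $3757.59
13 Sep – 21 Sep 2019: 147,300 kWh at $0.13/kWh → $19149.00
22 Sep – 31 Dec 2019: 176,430 kWh at $0.12/kWh → $21171.60

$44078.19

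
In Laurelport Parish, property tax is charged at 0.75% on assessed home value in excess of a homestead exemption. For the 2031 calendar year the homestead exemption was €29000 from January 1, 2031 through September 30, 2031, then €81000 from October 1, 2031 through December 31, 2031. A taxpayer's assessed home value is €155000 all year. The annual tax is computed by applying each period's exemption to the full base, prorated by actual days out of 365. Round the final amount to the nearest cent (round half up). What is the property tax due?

€846.70

January 1 – September 30, 2031: 273 days, exemption €29000 → (€155000 − €29000) × 0.75% × 273/365 = €706.8082
October 1 – December 31, 2031: 92 days, exemption €81000 → (€155000 − €81000) × 0.75% × 92/365 = €139.8904
Total = €846.6986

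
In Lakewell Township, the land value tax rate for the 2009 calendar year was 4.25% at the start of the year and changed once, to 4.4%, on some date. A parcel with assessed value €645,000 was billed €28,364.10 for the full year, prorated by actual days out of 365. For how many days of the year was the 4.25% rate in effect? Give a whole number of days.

Let d = days at the first rate; then 365 − d days at the second rate.
€645,000 × [4.25%·d + 4.4%·(365−d)] / 365 = €28,364.10
Solving gives d = 6, so the new rate took effect on January 7, 2009.

6 days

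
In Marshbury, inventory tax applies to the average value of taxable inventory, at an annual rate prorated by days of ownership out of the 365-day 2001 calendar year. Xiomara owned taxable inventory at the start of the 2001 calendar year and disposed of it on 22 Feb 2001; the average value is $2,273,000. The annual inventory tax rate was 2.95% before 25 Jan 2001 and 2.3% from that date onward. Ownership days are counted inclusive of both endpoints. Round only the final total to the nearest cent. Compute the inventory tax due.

$8,562.67

1 Jan – 24 Jan 2001: 24 days at 2.95% → $2,273,000 × 2.95% × 24/365 = $4,408.9973
25 Jan – 22 Feb 2001: 29 days at 2.3% → $2,273,000 × 2.3% × 29/365 = $4,153.6740
Total = $8,562.6712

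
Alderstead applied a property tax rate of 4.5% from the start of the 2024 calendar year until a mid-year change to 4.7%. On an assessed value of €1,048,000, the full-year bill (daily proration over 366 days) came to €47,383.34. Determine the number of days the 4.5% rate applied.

327 days

Let d = days at the first rate; then 366 − d days at the second rate.
€1,048,000 × [4.5%·d + 4.7%·(366−d)] / 366 = €47,383.34
Solving gives d = 327, so the new rate took effect on 23 Nov 2024.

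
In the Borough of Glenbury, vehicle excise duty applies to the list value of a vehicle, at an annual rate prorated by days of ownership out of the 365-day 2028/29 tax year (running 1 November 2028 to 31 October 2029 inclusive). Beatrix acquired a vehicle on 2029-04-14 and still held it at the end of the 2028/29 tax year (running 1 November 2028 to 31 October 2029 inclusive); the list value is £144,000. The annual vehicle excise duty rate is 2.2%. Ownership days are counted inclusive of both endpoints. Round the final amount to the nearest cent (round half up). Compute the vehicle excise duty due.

£1,744.57

Days held (2029-04-14 to 2029-10-31): 201 out of 365
Tax = £144,000 × 2.2% × 201/365 = £1,744.5699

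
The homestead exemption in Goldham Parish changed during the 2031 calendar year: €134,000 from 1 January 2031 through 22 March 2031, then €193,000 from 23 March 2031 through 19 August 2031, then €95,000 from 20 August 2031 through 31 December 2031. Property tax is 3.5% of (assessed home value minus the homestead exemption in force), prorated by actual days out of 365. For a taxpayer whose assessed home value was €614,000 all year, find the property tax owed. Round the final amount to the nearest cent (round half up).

€16,452.49

1 January – 22 March 2031: 81 days, exemption €134,000 → (€614,000 − €134,000) × 3.5% × 81/365 = €3,728.2192
23 March – 19 August 2031: 150 days, exemption €193,000 → (€614,000 − €193,000) × 3.5% × 150/365 = €6,055.4795
20 August – 31 December 2031: 134 days, exemption €95,000 → (€614,000 − €95,000) × 3.5% × 134/365 = €6,668.7945
Total = €16,452.4932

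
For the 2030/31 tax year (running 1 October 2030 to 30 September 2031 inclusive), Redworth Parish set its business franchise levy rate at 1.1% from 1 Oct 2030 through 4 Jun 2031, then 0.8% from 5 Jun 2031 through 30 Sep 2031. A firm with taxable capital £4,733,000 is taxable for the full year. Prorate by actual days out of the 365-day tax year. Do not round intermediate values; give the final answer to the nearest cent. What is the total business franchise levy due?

1 Oct 2030 – 4 Jun 2031: 247 days at 1.1% → £4,733,000 × 1.1% × 247/365 = £35,231.6740
5 Jun – 30 Sep 2031: 118 days at 0.8% → £4,733,000 × 0.8% × 118/365 = £12,240.9644
Total = £47,472.6384

£47,472.64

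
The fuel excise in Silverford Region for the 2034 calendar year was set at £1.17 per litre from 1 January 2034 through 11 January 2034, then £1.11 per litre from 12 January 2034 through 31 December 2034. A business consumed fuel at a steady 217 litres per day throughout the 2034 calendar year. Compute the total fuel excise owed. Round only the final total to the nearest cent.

£88060.77

1 January – 11 January 2034: 11 days × 217 litres/day = 2,387 litres at £1.17/litre → £2792.79
12 January – 31 December 2034: 354 days × 217 litres/day = 76,818 litres at £1.11/litre → £85267.98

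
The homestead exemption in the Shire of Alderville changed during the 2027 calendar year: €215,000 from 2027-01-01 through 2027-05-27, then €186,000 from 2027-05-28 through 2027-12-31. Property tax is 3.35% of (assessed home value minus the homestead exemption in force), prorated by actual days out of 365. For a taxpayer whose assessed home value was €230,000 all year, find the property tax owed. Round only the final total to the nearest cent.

€1,082.74

2027-01-01 to 2027-05-27: 147 days, exemption €215,000 → (€230,000 − €215,000) × 3.35% × 147/365 = €202.3767
2027-05-28 to 2027-12-31: 218 days, exemption €186,000 → (€230,000 − €186,000) × 3.35% × 218/365 = €880.3616
Total = €1,082.7384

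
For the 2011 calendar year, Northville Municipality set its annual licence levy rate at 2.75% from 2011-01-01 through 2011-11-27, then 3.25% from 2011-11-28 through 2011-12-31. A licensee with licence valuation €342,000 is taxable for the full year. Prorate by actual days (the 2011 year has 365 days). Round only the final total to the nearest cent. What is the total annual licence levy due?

2011-01-01 to 2011-11-27: 331 days at 2.75% → €342,000 × 2.75% × 331/365 = €8,528.9178
2011-11-28 to 2011-12-31: 34 days at 3.25% → €342,000 × 3.25% × 34/365 = €1,035.3699
Total = €9,564.2877

€9,564.29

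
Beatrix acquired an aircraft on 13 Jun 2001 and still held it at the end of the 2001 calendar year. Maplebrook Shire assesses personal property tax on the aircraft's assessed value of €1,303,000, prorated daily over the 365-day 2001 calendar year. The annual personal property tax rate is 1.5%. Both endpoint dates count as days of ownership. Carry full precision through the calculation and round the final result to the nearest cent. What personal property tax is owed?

€10,816.68

Days held (13 Jun – 31 Dec 2001): 202 out of 365
Tax = €1,303,000 × 1.5% × 202/365 = €10,816.6849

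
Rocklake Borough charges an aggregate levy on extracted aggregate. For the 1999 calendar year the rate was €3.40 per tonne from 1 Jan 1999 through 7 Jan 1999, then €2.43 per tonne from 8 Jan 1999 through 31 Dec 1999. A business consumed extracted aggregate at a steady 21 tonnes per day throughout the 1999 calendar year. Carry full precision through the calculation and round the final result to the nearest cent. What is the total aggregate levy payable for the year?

1 Jan – 7 Jan 1999: 7 days × 21 tonnes/day = 147 tonnes at €3.40/tonne → €499.80
8 Jan – 31 Dec 1999: 358 days × 21 tonnes/day = 7,518 tonnes at €2.43/tonne → €18,268.74

€18,768.54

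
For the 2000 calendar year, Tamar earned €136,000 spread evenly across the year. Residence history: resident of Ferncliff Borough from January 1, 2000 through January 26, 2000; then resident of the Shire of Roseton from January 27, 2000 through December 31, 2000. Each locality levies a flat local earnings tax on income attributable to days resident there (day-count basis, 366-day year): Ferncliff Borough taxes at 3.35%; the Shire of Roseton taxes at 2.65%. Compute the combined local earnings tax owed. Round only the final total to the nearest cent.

€3,671.63

Ferncliff Borough, January 1 – January 26, 2000: 26 days → €136,000 × 3.35% × 26/366 = €323.6503
The Shire of Roseton, January 27 – December 31, 2000: 340 days → €136,000 × 2.65% × 340/366 = €3,347.9781
Total = €3,671.6284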